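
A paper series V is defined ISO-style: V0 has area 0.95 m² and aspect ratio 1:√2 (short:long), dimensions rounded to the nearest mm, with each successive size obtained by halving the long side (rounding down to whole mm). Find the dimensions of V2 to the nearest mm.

Let V0's short side be w mm. w · w√2 = 0.95 m² = 950,000 mm², so w ≈ 819.6 mm and w√2 ≈ 1159.1 mm → V0 = 820 × 1159 mm.
V1: ⌊1159/2⌋ × 820 = 579 × 820 mm
V2: ⌊820/2⌋ × 579 = 410 × 579 mm

410 × 579 mm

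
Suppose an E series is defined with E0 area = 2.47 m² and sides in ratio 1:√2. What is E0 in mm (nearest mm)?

1322 × 1869 mm

Let the short side be w mm. Then w · w√2 = 2.47 m² = 2,470,000 mm².
w² = 2,470,000/√2, so w ≈ 1321.6 mm; long side = w√2 ≈ 1869.0 mm.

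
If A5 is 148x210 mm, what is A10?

A6: ⌊210/2⌋ × 148 = 105 × 148 mm
A7: ⌊148/2⌋ × 105 = 74 × 105 mm
A8: ⌊105/2⌋ × 74 = 52 × 74 mm
A9: ⌊74/2⌋ × 52 = 37 × 52 mm
A10: ⌊52/2⌋ × 37 = 26 × 37 mm

26 × 37 mm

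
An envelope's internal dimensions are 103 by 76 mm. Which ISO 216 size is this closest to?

Aspect ratio 103/76 ≈ 1.355 (ISO target is √2 ≈ 1.414).
In the A-series (A0 area = 1 m²): A7 = 74 × 105 mm.
Off by 4 mm total — nearest standard size.

A7 (74 × 105 mm)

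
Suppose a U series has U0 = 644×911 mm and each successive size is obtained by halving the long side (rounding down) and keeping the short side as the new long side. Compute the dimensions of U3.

227 × 322 mm

U1: ⌊911/2⌋ × 644 = 455 × 644 mm
U2: ⌊644/2⌋ × 455 = 322 × 455 mm
U3: ⌊455/2⌋ × 322 = 227 × 322 mm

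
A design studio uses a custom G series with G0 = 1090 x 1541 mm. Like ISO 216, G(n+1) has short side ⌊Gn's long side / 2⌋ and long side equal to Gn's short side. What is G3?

385 × 545 mm

G1: ⌊1541/2⌋ × 1090 = 770 × 1090 mm
G2: ⌊1090/2⌋ × 770 = 545 × 770 mm
G3: ⌊770/2⌋ × 545 = 385 × 545 mm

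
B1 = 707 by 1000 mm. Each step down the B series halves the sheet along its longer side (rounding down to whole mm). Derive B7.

B2: ⌊1000/2⌋ × 707 = 500 × 707 mm
B3: ⌊707/2⌋ × 500 = 353 × 500 mm
B4: ⌊500/2⌋ × 353 = 250 × 353 mm
B5: ⌊353/2⌋ × 250 = 176 × 250 mm
B6: ⌊250/2⌋ × 176 = 125 × 176 mm
B7: ⌊176/2⌋ × 125 = 88 × 125 mm

88 × 125 mm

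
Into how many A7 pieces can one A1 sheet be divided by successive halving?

64

Each ISO step halves the sheet: 1 × A1 → 2 × A2 → 4 × A3 → 8 × A4 → …
From A1 to A7 is 6 halving steps: 2^6 = 64.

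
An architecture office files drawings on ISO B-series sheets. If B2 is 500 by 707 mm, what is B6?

125 × 176 mm

B3: ⌊707/2⌋ × 500 = 353 × 500 mm
B4: ⌊500/2⌋ × 353 = 250 × 353 mm
B5: ⌊353/2⌋ × 250 = 176 × 250 mm
B6: ⌊250/2⌋ × 176 = 125 × 176 mm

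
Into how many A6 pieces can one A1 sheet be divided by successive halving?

Each ISO step halves the sheet: 1 × A1 → 2 × A2 → 4 × A3 → 8 × A4 → …
From A1 to A6 is 5 halving steps: 2^5 = 32.

32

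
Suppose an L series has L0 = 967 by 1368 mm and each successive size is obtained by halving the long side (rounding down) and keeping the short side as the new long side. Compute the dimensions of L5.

L1: ⌊1368/2⌋ × 967 = 684 × 967 mm
L2: ⌊967/2⌋ × 684 = 483 × 684 mm
L3: ⌊684/2⌋ × 483 = 342 × 483 mm
L4: ⌊483/2⌋ × 342 = 241 × 342 mm
L5: ⌊342/2⌋ × 241 = 171 × 241 mm

171 × 241 mm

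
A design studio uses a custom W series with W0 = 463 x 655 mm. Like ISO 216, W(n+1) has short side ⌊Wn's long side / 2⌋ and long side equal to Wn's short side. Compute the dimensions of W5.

81 × 115 mm

W1: ⌊655/2⌋ × 463 = 327 × 463 mm
W2: ⌊463/2⌋ × 327 = 231 × 327 mm
W3: ⌊327/2⌋ × 231 = 163 × 231 mm
W4: ⌊231/2⌋ × 163 = 115 × 163 mm
W5: ⌊163/2⌋ × 115 = 81 × 115 mm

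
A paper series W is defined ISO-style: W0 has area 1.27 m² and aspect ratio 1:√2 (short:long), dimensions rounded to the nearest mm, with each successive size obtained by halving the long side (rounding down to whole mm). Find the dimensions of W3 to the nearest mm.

Let W0's short side be w mm. w · w√2 = 1.27 m² = 1,270,000 mm², so w ≈ 947.6 mm and w√2 ≈ 1340.2 mm → W0 = 948 × 1340 mm.
W1: ⌊1340/2⌋ × 948 = 670 × 948 mm
W2: ⌊948/2⌋ × 670 = 474 × 670 mm
W3: ⌊670/2⌋ × 474 = 335 × 474 mm

335 × 474 mm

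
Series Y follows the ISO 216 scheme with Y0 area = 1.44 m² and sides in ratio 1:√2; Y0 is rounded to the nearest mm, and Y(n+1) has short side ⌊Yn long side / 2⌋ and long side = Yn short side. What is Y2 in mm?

Let Y0's short side be w mm. w · w√2 = 1.44 m² = 1,440,000 mm², so w ≈ 1009.1 mm and w√2 ≈ 1427.0 mm → Y0 = 1009 × 1427 mm.
Y1: ⌊1427/2⌋ × 1009 = 713 × 1009 mm
Y2: ⌊1009/2⌋ × 713 = 504 × 713 mm

504 × 713 mm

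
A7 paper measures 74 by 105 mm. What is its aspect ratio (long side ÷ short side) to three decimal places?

105 / 74 = 1.419
ISO 216 targets √2 ≈ 1.414; the +0.005 deviation is from mm rounding.

1.419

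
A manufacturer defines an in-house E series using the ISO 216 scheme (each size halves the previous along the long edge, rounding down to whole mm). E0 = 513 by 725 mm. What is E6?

64 × 90 mm

E1: ⌊725/2⌋ × 513 = 362 × 513 mm
E2: ⌊513/2⌋ × 362 = 256 × 362 mm
E3: ⌊362/2⌋ × 256 = 181 × 256 mm
E4: ⌊256/2⌋ × 181 = 128 × 181 mm
E5: ⌊181/2⌋ × 128 = 90 × 128 mm
E6: ⌊128/2⌋ × 90 = 64 × 90 mm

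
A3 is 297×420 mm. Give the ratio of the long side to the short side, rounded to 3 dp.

1.414

420 / 297 = 1.414
Matches √2 ≈ 1.414 — the ISO 216 defining ratio.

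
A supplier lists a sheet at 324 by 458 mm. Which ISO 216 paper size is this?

C3 (324 × 458 mm)

Aspect ratio 458/324 ≈ 1.414 — close to the ISO √2 ≈ 1.414.
In the C-series (envelope sizes, between A and B): C3 = 324 × 458 mm.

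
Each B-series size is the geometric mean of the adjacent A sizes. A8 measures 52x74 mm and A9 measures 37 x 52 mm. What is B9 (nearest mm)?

44 × 62 mm

Short side: √(52 · 37) = √1924 ≈ 43.9 → 44 mm
Long side: √(74 · 52) = √3848 ≈ 62.0 → 62 mm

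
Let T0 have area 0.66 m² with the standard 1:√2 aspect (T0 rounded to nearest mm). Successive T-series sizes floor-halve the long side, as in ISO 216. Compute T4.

170 × 241 mm

Let T0's short side be w mm. w · w√2 = 0.66 m² = 660,000 mm², so w ≈ 683.1 mm and w√2 ≈ 966.1 mm → T0 = 683 × 966 mm.
T1: ⌊966/2⌋ × 683 = 483 × 683 mm
T2: ⌊683/2⌋ × 483 = 341 × 483 mm
T3: ⌊483/2⌋ × 341 = 241 × 341 mm
T4: ⌊341/2⌋ × 241 = 170 × 241 mm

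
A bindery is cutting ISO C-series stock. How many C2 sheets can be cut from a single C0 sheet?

4

Each ISO step halves the sheet: 1 × C0 → 2 × C1 → 4 × C2
From C0 to C2 is 2 halving steps: 2^2 = 4.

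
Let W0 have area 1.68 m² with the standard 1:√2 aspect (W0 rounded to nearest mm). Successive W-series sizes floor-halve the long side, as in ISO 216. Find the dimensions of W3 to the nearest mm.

385 × 545 mm

Let W0's short side be w mm. w · w√2 = 1.68 m² = 1,680,000 mm², so w ≈ 1089.9 mm and w√2 ≈ 1541.4 mm → W0 = 1090 × 1541 mm.
W1: ⌊1541/2⌋ × 1090 = 770 × 1090 mm
W2: ⌊1090/2⌋ × 770 = 545 × 770 mm
W3: ⌊770/2⌋ × 545 = 385 × 545 mm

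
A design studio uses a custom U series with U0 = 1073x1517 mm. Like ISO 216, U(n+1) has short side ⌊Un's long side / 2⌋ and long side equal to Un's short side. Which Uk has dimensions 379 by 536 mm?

U3

U0: 1073 × 1517 mm
U1: 758 × 1073 mm
U2: 536 × 758 mm
U3: 379 × 536 mm
U4: 268 × 379 mm
→ matches U3.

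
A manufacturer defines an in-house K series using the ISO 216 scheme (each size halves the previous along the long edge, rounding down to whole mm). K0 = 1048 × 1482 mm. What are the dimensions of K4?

262 × 370 mm

K1: ⌊1482/2⌋ × 1048 = 741 × 1048 mm
K2: ⌊1048/2⌋ × 741 = 524 × 741 mm
K3: ⌊741/2⌋ × 524 = 370 × 524 mm
K4: ⌊524/2⌋ × 370 = 262 × 370 mm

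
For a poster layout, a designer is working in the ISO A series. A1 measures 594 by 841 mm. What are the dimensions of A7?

A2: ⌊841/2⌋ × 594 = 420 × 594 mm
A3: ⌊594/2⌋ × 420 = 297 × 420 mm
A4: ⌊420/2⌋ × 297 = 210 × 297 mm
A5: ⌊297/2⌋ × 210 = 148 × 210 mm
A6: ⌊210/2⌋ × 148 = 105 × 148 mm
A7: ⌊148/2⌋ × 105 = 74 × 105 mm

74 × 105 mm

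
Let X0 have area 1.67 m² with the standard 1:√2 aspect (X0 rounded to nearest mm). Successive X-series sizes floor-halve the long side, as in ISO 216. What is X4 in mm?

Let X0's short side be w mm. w · w√2 = 1.67 m² = 1,670,000 mm², so w ≈ 1086.7 mm and w√2 ≈ 1536.8 mm → X0 = 1087 × 1537 mm.
X1: ⌊1537/2⌋ × 1087 = 768 × 1087 mm
X2: ⌊1087/2⌋ × 768 = 543 × 768 mm
X3: ⌊768/2⌋ × 543 = 384 × 543 mm
X4: ⌊543/2⌋ × 384 = 271 × 384 mm

271 × 384 mm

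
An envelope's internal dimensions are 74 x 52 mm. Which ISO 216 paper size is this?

Aspect ratio 74/52 ≈ 1.423 — close to the ISO √2 ≈ 1.414.
In the A-series (A0 area = 1 m²): A8 = 52 × 74 mm.

A8 (52 × 74 mm)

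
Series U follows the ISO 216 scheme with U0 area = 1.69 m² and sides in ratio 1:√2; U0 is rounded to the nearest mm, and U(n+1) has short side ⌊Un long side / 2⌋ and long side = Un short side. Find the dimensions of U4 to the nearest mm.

273 × 386 mm

Let U0's short side be w mm. w · w√2 = 1.69 m² = 1,690,000 mm², so w ≈ 1093.2 mm and w√2 ≈ 1546.0 mm → U0 = 1093 × 1546 mm.
U1: ⌊1546/2⌋ × 1093 = 773 × 1093 mm
U2: ⌊1093/2⌋ × 773 = 546 × 773 mm
U3: ⌊773/2⌋ × 546 = 386 × 546 mm
U4: ⌊546/2⌋ × 386 = 273 × 386 mm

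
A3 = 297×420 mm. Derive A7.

A4: ⌊420/2⌋ × 297 = 210 × 297 mm
A5: ⌊297/2⌋ × 210 = 148 × 210 mm
A6: ⌊210/2⌋ × 148 = 105 × 148 mm
A7: ⌊148/2⌋ × 105 = 74 × 105 mm

74 × 105 mm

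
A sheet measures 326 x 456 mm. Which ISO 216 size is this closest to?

Aspect ratio 456/326 ≈ 1.399 (ISO target is √2 ≈ 1.414).
In the C-series (envelope sizes, between A and B): C3 = 324 × 458 mm.
Off by 4 mm total — nearest standard size.

C3 (324 × 458 mm)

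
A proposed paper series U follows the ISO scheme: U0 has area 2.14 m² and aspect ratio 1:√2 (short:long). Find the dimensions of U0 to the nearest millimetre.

Let the short side be w mm. Then w · w√2 = 2.14 m² = 2,140,000 mm².
w² = 2,140,000/√2, so w ≈ 1230.1 mm; long side = w√2 ≈ 1739.7 mm.

1230 × 1740 mm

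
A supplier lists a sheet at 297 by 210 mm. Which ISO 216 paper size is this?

Aspect ratio 297/210 ≈ 1.414 — close to the ISO √2 ≈ 1.414.
In the A-series (A0 area = 1 m²): A4 = 210 × 297 mm.

A4 (210 × 297 mm)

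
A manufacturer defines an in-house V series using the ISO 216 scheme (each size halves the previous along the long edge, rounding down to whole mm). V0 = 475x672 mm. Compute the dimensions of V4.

V1: ⌊672/2⌋ × 475 = 336 × 475 mm
V2: ⌊475/2⌋ × 336 = 237 × 336 mm
V3: ⌊336/2⌋ × 237 = 168 × 237 mm
V4: ⌊237/2⌋ × 168 = 118 × 168 mm

118 × 168 mm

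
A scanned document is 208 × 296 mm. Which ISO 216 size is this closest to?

Aspect ratio 296/208 ≈ 1.423 — close to the ISO √2 ≈ 1.414.
In the A-series (A0 area = 1 m²): A4 = 210 × 297 mm.
Off by 3 mm total — nearest standard size.

A4 (210 × 297 mm)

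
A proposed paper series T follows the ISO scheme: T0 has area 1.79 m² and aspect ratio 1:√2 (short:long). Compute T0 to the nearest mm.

1125 × 1591 mm

Let the short side be w mm. Then w · w√2 = 1.79 m² = 1,790,000 mm².
w² = 1,790,000/√2, so w ≈ 1125.0 mm; long side = w√2 ≈ 1591.1 mm.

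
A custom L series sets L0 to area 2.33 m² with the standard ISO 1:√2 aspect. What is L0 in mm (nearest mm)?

Let the short side be w mm. Then w · w√2 = 2.33 m² = 2,330,000 mm².
w² = 2,330,000/√2, so w ≈ 1283.6 mm; long side = w√2 ≈ 1815.2 mm.

1284 × 1815 mm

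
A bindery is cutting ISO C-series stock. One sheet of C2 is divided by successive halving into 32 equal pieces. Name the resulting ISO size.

32 = 2^5, so 5 halving steps.
C2 → C3 → … → C7 after 5 steps.

C7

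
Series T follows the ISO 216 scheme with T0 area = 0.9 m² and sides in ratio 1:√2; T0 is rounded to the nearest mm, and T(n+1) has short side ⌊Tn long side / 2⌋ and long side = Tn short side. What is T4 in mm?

Let T0's short side be w mm. w · w√2 = 0.9 m² = 900,000 mm², so w ≈ 797.7 mm and w√2 ≈ 1128.2 mm → T0 = 798 × 1128 mm.
T1: ⌊1128/2⌋ × 798 = 564 × 798 mm
T2: ⌊798/2⌋ × 564 = 399 × 564 mm
T3: ⌊564/2⌋ × 399 = 282 × 399 mm
T4: ⌊399/2⌋ × 282 = 199 × 282 mm

199 × 282 mm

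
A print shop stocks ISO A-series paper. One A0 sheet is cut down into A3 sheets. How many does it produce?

A0 = 841 × 1189 mm; A3 = 297 × 420 mm.
Each halving step doubles the count; 3 steps from A0 to A3.
2^3 = 8.

8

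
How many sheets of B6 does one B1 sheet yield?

32

Each ISO step halves the sheet: 1 × B1 → 2 × B2 → 4 × B3 → 8 × B4 → …
From B1 to B6 is 5 halving steps: 2^5 = 32.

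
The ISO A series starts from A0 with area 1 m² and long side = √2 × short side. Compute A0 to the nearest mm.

Let the short side be w mm. Then the long side is w√2 and w · w√2 = 10⁶ mm².
w² = 10⁶/√2, so w = 1000 / 2^(1/4) ≈ 840.9 mm; long side = 1000 · 2^(1/4) ≈ 1189.2 mm.

841 × 1189 mm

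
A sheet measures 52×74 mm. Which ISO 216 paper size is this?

Aspect ratio 74/52 ≈ 1.423 — close to the ISO √2 ≈ 1.414.
In the A-series (A0 area = 1 m²): A8 = 52 × 74 mm.

A8 (52 × 74 mm)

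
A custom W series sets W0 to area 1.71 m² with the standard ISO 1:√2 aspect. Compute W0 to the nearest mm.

Let the short side be w mm. Then w · w√2 = 1.71 m² = 1,710,000 mm².
w² = 1,710,000/√2, so w ≈ 1099.6 mm; long side = w√2 ≈ 1555.1 mm.

1100 × 1555 mm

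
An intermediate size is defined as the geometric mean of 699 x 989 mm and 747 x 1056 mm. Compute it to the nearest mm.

Short side: √(699 · 747) = √522153 ≈ 722.6 → 723 mm
Long side: √(989 · 1056) = √1044384 ≈ 1022.0 → 1022 mm

723 × 1022 mm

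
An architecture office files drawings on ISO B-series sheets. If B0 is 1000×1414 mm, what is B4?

250 × 353 mm

B1: ⌊1414/2⌋ × 1000 = 707 × 1000 mm
B2: ⌊1000/2⌋ × 707 = 500 × 707 mm
B3: ⌊707/2⌋ × 500 = 353 × 500 mm
B4: ⌊500/2⌋ × 353 = 250 × 353 mm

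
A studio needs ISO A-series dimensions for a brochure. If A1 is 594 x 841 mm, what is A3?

A2: ⌊841/2⌋ × 594 = 420 × 594 mm
A3: ⌊594/2⌋ × 420 = 297 × 420 mm

297 × 420 mm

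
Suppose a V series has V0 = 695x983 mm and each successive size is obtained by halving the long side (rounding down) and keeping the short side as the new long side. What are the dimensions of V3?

245 × 347 mm

V1: ⌊983/2⌋ × 695 = 491 × 695 mm
V2: ⌊695/2⌋ × 491 = 347 × 491 mm
V3: ⌊491/2⌋ × 347 = 245 × 347 mm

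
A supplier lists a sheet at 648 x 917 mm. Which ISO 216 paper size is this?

C1 (648 × 917 mm)

Aspect ratio 917/648 ≈ 1.415 — close to the ISO √2 ≈ 1.414.
In the C-series (envelope sizes, between A and B): C1 = 648 × 917 mm.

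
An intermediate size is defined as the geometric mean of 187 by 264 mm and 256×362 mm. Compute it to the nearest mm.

219 × 309 mm

Short side: √(187 · 256) = √47872 ≈ 218.8 → 219 mm
Long side: √(264 · 362) = √95568 ≈ 309.1 → 309 mm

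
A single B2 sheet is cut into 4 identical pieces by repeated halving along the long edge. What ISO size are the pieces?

4 = 2^2, so 2 halving steps.
B2 → B3 → … → B4 after 2 steps.

B4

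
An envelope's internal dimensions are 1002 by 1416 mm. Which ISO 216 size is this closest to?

Aspect ratio 1416/1002 ≈ 1.413 — close to the ISO √2 ≈ 1.414.
In the B-series (B0 = 1000 × 1414 mm): B0 = 1000 × 1414 mm.
Off by 4 mm total — nearest standard size.

B0 (1000 × 1414 mm)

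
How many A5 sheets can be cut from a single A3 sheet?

A3 = 297 × 420 mm; A5 = 148 × 210 mm.
Each halving step doubles the count; 2 steps from A3 to A5.
2^2 = 4.

4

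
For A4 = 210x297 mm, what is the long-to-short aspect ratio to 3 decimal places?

1.414

297 / 210 = 1.414
Matches √2 ≈ 1.414 — the ISO 216 defining ratio.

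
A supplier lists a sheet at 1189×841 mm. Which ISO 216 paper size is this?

A0 (841 × 1189 mm)

Aspect ratio 1189/841 ≈ 1.414 — close to the ISO √2 ≈ 1.414.
In the A-series (A0 area = 1 m²): A0 = 841 × 1189 mm.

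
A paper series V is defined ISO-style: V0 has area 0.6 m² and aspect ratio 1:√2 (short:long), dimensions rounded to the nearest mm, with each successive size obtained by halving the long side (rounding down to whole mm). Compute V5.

Let V0's short side be w mm. w · w√2 = 0.6 m² = 600,000 mm², so w ≈ 651.4 mm and w√2 ≈ 921.2 mm → V0 = 651 × 921 mm.
V1: ⌊921/2⌋ × 651 = 460 × 651 mm
V2: ⌊651/2⌋ × 460 = 325 × 460 mm
V3: ⌊460/2⌋ × 325 = 230 × 325 mm
V4: ⌊325/2⌋ × 230 = 162 × 230 mm
V5: ⌊230/2⌋ × 162 = 115 × 162 mm

115 × 162 mm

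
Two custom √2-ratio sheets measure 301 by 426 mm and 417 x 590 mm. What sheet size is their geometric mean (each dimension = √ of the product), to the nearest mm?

Short side: √(301 · 417) = √125517 ≈ 354.3 → 354 mm
Long side: √(426 · 590) = √251340 ≈ 501.3 → 501 mm

354 × 501 mm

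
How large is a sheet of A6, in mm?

105 × 148 mm

A0 = 841 × 1189 mm (A0 has area 1 m², aspect 1:√2).
A1: ⌊1189/2⌋ × 841 = 594 × 841 mm
A2: ⌊841/2⌋ × 594 = 420 × 594 mm
A3: ⌊594/2⌋ × 420 = 297 × 420 mm
A4: ⌊420/2⌋ × 297 = 210 × 297 mm
A5: ⌊297/2⌋ × 210 = 148 × 210 mm
A6: ⌊210/2⌋ × 148 = 105 × 148 mm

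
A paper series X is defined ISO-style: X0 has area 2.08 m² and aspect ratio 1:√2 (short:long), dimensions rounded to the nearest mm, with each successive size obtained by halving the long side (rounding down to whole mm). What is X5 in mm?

214 × 303 mm

Let X0's short side be w mm. w · w√2 = 2.08 m² = 2,080,000 mm², so w ≈ 1212.8 mm and w√2 ≈ 1715.1 mm → X0 = 1213 × 1715 mm.
X1: ⌊1715/2⌋ × 1213 = 857 × 1213 mm
X2: ⌊1213/2⌋ × 857 = 606 × 857 mm
X3: ⌊857/2⌋ × 606 = 428 × 606 mm
X4: ⌊606/2⌋ × 428 = 303 × 428 mm
X5: ⌊428/2⌋ × 303 = 214 × 303 mm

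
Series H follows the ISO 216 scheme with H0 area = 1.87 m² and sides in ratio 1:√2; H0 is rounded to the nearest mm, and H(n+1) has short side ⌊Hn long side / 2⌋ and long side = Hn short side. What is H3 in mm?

Let H0's short side be w mm. w · w√2 = 1.87 m² = 1,870,000 mm², so w ≈ 1149.9 mm and w√2 ≈ 1626.2 mm → H0 = 1150 × 1626 mm.
H1: ⌊1626/2⌋ × 1150 = 813 × 1150 mm
H2: ⌊1150/2⌋ × 813 = 575 × 813 mm
H3: ⌊813/2⌋ × 575 = 406 × 575 mm

406 × 575 mm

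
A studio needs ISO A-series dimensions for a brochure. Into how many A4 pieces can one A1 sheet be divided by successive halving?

8

Each ISO step halves the sheet: 1 × A1 → 2 × A2 → 4 × A3 → 8 × A4
From A1 to A4 is 3 halving steps: 2^3 = 8.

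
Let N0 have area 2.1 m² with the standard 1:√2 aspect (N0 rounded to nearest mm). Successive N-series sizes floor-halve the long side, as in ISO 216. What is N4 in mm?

Let N0's short side be w mm. w · w√2 = 2.1 m² = 2,100,000 mm², so w ≈ 1218.6 mm and w√2 ≈ 1723.3 mm → N0 = 1219 × 1723 mm.
N1: ⌊1723/2⌋ × 1219 = 861 × 1219 mm
N2: ⌊1219/2⌋ × 861 = 609 × 861 mm
N3: ⌊861/2⌋ × 609 = 430 × 609 mm
N4: ⌊609/2⌋ × 430 = 304 × 430 mm

304 × 430 mm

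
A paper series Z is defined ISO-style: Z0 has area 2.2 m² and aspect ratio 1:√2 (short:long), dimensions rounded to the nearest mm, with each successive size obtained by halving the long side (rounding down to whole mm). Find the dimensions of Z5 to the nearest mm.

220 × 311 mm

Let Z0's short side be w mm. w · w√2 = 2.2 m² = 2,200,000 mm², so w ≈ 1247.3 mm and w√2 ≈ 1763.9 mm → Z0 = 1247 × 1764 mm.
Z1: ⌊1764/2⌋ × 1247 = 882 × 1247 mm
Z2: ⌊1247/2⌋ × 882 = 623 × 882 mm
Z3: ⌊882/2⌋ × 623 = 441 × 623 mm
Z4: ⌊623/2⌋ × 441 = 311 × 441 mm
Z5: ⌊441/2⌋ × 311 = 220 × 311 mm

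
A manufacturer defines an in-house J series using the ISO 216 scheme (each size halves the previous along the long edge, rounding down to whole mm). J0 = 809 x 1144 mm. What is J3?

286 × 404 mm

J1: ⌊1144/2⌋ × 809 = 572 × 809 mm
J2: ⌊809/2⌋ × 572 = 404 × 572 mm
J3: ⌊572/2⌋ × 404 = 286 × 404 mm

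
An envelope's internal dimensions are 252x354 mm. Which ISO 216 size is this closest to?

B4 (250 × 353 mm)

Aspect ratio 354/252 ≈ 1.405 — close to the ISO √2 ≈ 1.414.
In the B-series (B0 = 1000 × 1414 mm): B4 = 250 × 353 mm.
Off by 3 mm total — nearest standard size.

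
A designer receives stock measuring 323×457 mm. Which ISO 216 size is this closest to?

Aspect ratio 457/323 ≈ 1.415 — close to the ISO √2 ≈ 1.414.
In the C-series (envelope sizes, between A and B): C3 = 324 × 458 mm.
Off by 2 mm total — nearest standard size.

C3 (324 × 458 mm)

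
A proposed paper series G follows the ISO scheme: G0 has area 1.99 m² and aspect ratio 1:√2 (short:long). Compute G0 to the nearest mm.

Let the short side be w mm. Then w · w√2 = 1.99 m² = 1,990,000 mm².
w² = 1,990,000/√2, so w ≈ 1186.2 mm; long side = w√2 ≈ 1677.6 mm.

1186 × 1678 mm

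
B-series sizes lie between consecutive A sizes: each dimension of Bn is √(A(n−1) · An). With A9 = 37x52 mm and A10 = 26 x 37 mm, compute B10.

Short side: √(37 · 26) = √962 ≈ 31.0 → 31 mm
Long side: √(52 · 37) = √1924 ≈ 43.9 → 44 mm

31 × 44 mm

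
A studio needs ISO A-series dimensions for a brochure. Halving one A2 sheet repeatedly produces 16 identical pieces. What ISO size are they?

A6

16 = 2^4, so 4 halving steps.
A2 → A3 → … → A6 after 4 steps.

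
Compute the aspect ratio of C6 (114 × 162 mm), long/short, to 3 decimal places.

1.421

162 / 114 = 1.421
ISO 216 targets √2 ≈ 1.414; the +0.007 deviation is from mm rounding.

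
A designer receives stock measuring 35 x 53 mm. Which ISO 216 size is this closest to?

Aspect ratio 53/35 ≈ 1.514 (ISO target is √2 ≈ 1.414).
In the A-series (A0 area = 1 m²): A9 = 37 × 52 mm.
Off by 3 mm total — nearest standard size.

A9 (37 × 52 mm)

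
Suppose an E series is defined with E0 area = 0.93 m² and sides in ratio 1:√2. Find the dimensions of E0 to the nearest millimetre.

811 × 1147 mm

Let the short side be w mm. Then w · w√2 = 0.93 m² = 930,000 mm².
w² = 930,000/√2, so w ≈ 810.9 mm; long side = w√2 ≈ 1146.8 mm.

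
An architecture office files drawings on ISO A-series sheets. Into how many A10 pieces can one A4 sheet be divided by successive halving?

64

A4 = 210 × 297 mm; A10 = 26 × 37 mm.
Each halving step doubles the count; 6 steps from A4 to A10.
2^6 = 64.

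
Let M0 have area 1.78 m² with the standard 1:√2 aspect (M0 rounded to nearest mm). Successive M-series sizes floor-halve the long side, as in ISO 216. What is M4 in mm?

Let M0's short side be w mm. w · w√2 = 1.78 m² = 1,780,000 mm², so w ≈ 1121.9 mm and w√2 ≈ 1586.6 mm → M0 = 1122 × 1587 mm.
M1: ⌊1587/2⌋ × 1122 = 793 × 1122 mm
M2: ⌊1122/2⌋ × 793 = 561 × 793 mm
M3: ⌊793/2⌋ × 561 = 396 × 561 mm
M4: ⌊561/2⌋ × 396 = 280 × 396 mm

280 × 396 mm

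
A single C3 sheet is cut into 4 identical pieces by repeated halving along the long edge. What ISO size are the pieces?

C5

4 = 2^2, so 2 halving steps.
C3 → C4 → … → C5 after 2 steps.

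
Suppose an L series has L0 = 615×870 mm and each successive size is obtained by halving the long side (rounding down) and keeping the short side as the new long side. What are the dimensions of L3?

217 × 307 mm

L1: ⌊870/2⌋ × 615 = 435 × 615 mm
L2: ⌊615/2⌋ × 435 = 307 × 435 mm
L3: ⌊435/2⌋ × 307 = 217 × 307 mm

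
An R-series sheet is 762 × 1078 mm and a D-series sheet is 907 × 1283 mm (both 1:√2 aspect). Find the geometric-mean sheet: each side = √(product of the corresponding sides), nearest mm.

831 × 1176 mm

Short side: √(762 · 907) = √691134 ≈ 831.3 → 831 mm
Long side: √(1078 · 1283) = √1383074 ≈ 1176.0 → 1176 mm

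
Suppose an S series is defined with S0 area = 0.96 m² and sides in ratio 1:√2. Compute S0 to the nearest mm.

824 × 1165 mm

Let the short side be w mm. Then w · w√2 = 0.96 m² = 960,000 mm².
w² = 960,000/√2, so w ≈ 823.9 mm; long side = w√2 ≈ 1165.2 mm.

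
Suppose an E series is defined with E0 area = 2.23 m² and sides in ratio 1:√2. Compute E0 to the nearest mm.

1256 × 1776 mm

Let the short side be w mm. Then w · w√2 = 2.23 m² = 2,230,000 mm².
w² = 2,230,000/√2, so w ≈ 1255.7 mm; long side = w√2 ≈ 1775.9 mm.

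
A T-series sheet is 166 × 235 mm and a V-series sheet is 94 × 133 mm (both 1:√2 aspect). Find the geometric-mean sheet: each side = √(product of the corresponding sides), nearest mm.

125 × 177 mm

Short side: √(166 · 94) = √15604 ≈ 124.9 → 125 mm
Long side: √(235 · 133) = √31255 ≈ 176.8 → 177 mm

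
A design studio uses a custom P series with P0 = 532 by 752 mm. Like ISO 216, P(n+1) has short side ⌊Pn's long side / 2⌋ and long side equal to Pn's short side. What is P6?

66 × 94 mm

P1 = 376 × 532 mm (from P0 by 1 halving).
P2: ⌊532/2⌋ × 376 = 266 × 376 mm
P3: ⌊376/2⌋ × 266 = 188 × 266 mm
P4: ⌊266/2⌋ × 188 = 133 × 188 mm
P5: ⌊188/2⌋ × 133 = 94 × 133 mm
P6: ⌊133/2⌋ × 94 = 66 × 94 mm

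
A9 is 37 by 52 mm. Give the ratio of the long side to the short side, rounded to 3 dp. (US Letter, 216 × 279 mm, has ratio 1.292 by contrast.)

1.405

52 / 37 = 1.405
ISO 216 targets √2 ≈ 1.414; the -0.009 deviation is from mm rounding.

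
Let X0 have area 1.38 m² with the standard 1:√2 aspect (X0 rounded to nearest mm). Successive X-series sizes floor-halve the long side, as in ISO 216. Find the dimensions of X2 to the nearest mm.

494 × 698 mm

Let X0's short side be w mm. w · w√2 = 1.38 m² = 1,380,000 mm², so w ≈ 987.8 mm and w√2 ≈ 1397.0 mm → X0 = 988 × 1397 mm.
X1: ⌊1397/2⌋ × 988 = 698 × 988 mm
X2: ⌊988/2⌋ × 698 = 494 × 698 mm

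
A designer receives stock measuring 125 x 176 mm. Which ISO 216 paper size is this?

Aspect ratio 176/125 ≈ 1.408 — close to the ISO √2 ≈ 1.414.
In the B-series (B0 = 1000 × 1414 mm): B6 = 125 × 176 mm.

B6 (125 × 176 mm)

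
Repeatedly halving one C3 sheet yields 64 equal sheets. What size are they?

C9

64 = 2^6, so 6 halving steps.
C3 → C4 → … → C9 after 6 steps.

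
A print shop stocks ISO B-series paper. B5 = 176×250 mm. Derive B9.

44 × 62 mm

B6: ⌊250/2⌋ × 176 = 125 × 176 mm
B7: ⌊176/2⌋ × 125 = 88 × 125 mm
B8: ⌊125/2⌋ × 88 = 62 × 88 mm
B9: ⌊88/2⌋ × 62 = 44 × 62 mm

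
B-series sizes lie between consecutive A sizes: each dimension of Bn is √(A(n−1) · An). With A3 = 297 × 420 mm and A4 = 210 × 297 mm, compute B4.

250 × 353 mm

Short side: √(297 · 210) = √62370 ≈ 249.7 → 250 mm
Long side: √(420 · 297) = √124740 ≈ 353.2 → 353 mm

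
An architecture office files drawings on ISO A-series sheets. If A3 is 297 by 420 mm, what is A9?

37 × 52 mm

A4: ⌊420/2⌋ × 297 = 210 × 297 mm
A5: ⌊297/2⌋ × 210 = 148 × 210 mm
A6: ⌊210/2⌋ × 148 = 105 × 148 mm
A7: ⌊148/2⌋ × 105 = 74 × 105 mm
A8: ⌊105/2⌋ × 74 = 52 × 74 mm
A9: ⌊74/2⌋ × 52 = 37 × 52 mm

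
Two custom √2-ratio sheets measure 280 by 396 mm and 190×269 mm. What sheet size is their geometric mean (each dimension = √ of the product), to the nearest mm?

231 × 326 mm

Short side: √(280 · 190) = √53200 ≈ 230.7 → 231 mm
Long side: √(396 · 269) = √106524 ≈ 326.4 → 326 mm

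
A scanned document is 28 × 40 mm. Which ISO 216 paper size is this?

Aspect ratio 40/28 ≈ 1.429 — close to the ISO √2 ≈ 1.414.
In the C-series (envelope sizes, between A and B): C10 = 28 × 40 mm.

C10 (28 × 40 mm)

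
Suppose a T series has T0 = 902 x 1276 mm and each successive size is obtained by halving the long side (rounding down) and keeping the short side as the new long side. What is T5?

159 × 225 mm

T1: ⌊1276/2⌋ × 902 = 638 × 902 mm
T2: ⌊902/2⌋ × 638 = 451 × 638 mm
T3: ⌊638/2⌋ × 451 = 319 × 451 mm
T4: ⌊451/2⌋ × 319 = 225 × 319 mm
T5: ⌊319/2⌋ × 225 = 159 × 225 mm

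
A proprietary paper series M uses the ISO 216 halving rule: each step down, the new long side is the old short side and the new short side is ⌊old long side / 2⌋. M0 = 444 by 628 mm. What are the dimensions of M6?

M1: ⌊628/2⌋ × 444 = 314 × 444 mm
M2: ⌊444/2⌋ × 314 = 222 × 314 mm
M3: ⌊314/2⌋ × 222 = 157 × 222 mm
M4: ⌊222/2⌋ × 157 = 111 × 157 mm
M5: ⌊157/2⌋ × 111 = 78 × 111 mm
M6: ⌊111/2⌋ × 78 = 55 × 78 mm

55 × 78 mm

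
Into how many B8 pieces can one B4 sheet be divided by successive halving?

16

Each ISO step halves the sheet: 1 × B4 → 2 × B5 → 4 × B6 → 8 × B7 → …
From B4 to B8 is 4 halving steps: 2^4 = 16.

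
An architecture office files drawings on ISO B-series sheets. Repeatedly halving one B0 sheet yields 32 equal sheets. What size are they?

B5

32 = 2^5, so 5 halving steps.
B0 → B1 → … → B5 after 5 steps.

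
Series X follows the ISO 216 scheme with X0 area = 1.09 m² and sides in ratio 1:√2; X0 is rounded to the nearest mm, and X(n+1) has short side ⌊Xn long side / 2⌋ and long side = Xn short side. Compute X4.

Let X0's short side be w mm. w · w√2 = 1.09 m² = 1,090,000 mm², so w ≈ 877.9 mm and w√2 ≈ 1241.6 mm → X0 = 878 × 1242 mm.
X1: ⌊1242/2⌋ × 878 = 621 × 878 mm
X2: ⌊878/2⌋ × 621 = 439 × 621 mm
X3: ⌊621/2⌋ × 439 = 310 × 439 mm
X4: ⌊439/2⌋ × 310 = 219 × 310 mm

219 × 310 mm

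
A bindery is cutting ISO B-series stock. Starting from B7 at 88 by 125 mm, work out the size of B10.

B8: ⌊125/2⌋ × 88 = 62 × 88 mm
B9: ⌊88/2⌋ × 62 = 44 × 62 mm
B10: ⌊62/2⌋ × 44 = 31 × 44 mm

31 × 44 mm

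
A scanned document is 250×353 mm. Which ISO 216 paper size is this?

Aspect ratio 353/250 ≈ 1.412 — close to the ISO √2 ≈ 1.414.
In the B-series (B0 = 1000 × 1414 mm): B4 = 250 × 353 mm.

B4 (250 × 353 mm)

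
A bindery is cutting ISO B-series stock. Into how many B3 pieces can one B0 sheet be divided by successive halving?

8

Each ISO step halves the sheet: 1 × B0 → 2 × B1 → 4 × B2 → 8 × B3
From B0 to B3 is 3 halving steps: 2^3 = 8.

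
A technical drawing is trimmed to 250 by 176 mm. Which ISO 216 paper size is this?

B5 (176 × 250 mm)

Aspect ratio 250/176 ≈ 1.420 — close to the ISO √2 ≈ 1.414.
In the B-series (B0 = 1000 × 1414 mm): B5 = 176 × 250 mm.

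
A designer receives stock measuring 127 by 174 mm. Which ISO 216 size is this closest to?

Aspect ratio 174/127 ≈ 1.370 (ISO target is √2 ≈ 1.414).
In the B-series (B0 = 1000 × 1414 mm): B6 = 125 × 176 mm.
Off by 4 mm total — nearest standard size.

B6 (125 × 176 mm)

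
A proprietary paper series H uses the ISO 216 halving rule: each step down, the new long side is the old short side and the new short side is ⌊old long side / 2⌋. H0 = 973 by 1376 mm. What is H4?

243 × 344 mm

H1: ⌊1376/2⌋ × 973 = 688 × 973 mm
H2: ⌊973/2⌋ × 688 = 486 × 688 mm
H3: ⌊688/2⌋ × 486 = 344 × 486 mm
H4: ⌊486/2⌋ × 344 = 243 × 344 mm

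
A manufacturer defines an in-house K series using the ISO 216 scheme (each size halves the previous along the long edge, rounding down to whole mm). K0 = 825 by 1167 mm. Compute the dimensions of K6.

103 × 145 mm

K1: ⌊1167/2⌋ × 825 = 583 × 825 mm
K2: ⌊825/2⌋ × 583 = 412 × 583 mm
K3: ⌊583/2⌋ × 412 = 291 × 412 mm
K4: ⌊412/2⌋ × 291 = 206 × 291 mm
K5: ⌊291/2⌋ × 206 = 145 × 206 mm
K6: ⌊206/2⌋ × 145 = 103 × 145 mm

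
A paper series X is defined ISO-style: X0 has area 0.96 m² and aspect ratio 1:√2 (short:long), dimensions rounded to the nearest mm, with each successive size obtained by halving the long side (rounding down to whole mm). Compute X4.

Let X0's short side be w mm. w · w√2 = 0.96 m² = 960,000 mm², so w ≈ 823.9 mm and w√2 ≈ 1165.2 mm → X0 = 824 × 1165 mm.
X1: ⌊1165/2⌋ × 824 = 582 × 824 mm
X2: ⌊824/2⌋ × 582 = 412 × 582 mm
X3: ⌊582/2⌋ × 412 = 291 × 412 mm
X4: ⌊412/2⌋ × 291 = 206 × 291 mm

206 × 291 mm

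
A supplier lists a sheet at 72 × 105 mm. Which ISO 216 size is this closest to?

A7 (74 × 105 mm)

Aspect ratio 105/72 ≈ 1.458 (ISO target is √2 ≈ 1.414).
In the A-series (A0 area = 1 m²): A7 = 74 × 105 mm.
Off by 2 mm total — nearest standard size.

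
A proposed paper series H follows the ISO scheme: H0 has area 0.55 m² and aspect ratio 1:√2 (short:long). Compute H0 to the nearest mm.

624 × 882 mm

Let the short side be w mm. Then w · w√2 = 0.55 m² = 550,000 mm².
w² = 550,000/√2, so w ≈ 623.6 mm; long side = w√2 ≈ 881.9 mm.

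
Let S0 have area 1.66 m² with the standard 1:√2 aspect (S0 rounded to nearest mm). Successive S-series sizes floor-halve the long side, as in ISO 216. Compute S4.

270 × 383 mm

Let S0's short side be w mm. w · w√2 = 1.66 m² = 1,660,000 mm², so w ≈ 1083.4 mm and w√2 ≈ 1532.2 mm → S0 = 1083 × 1532 mm.
S1: ⌊1532/2⌋ × 1083 = 766 × 1083 mm
S2: ⌊1083/2⌋ × 766 = 541 × 766 mm
S3: ⌊766/2⌋ × 541 = 383 × 541 mm
S4: ⌊541/2⌋ × 383 = 270 × 383 mm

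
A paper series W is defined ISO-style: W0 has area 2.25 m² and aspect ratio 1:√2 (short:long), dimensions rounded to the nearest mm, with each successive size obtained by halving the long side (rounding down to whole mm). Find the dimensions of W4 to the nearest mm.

Let W0's short side be w mm. w · w√2 = 2.25 m² = 2,250,000 mm², so w ≈ 1261.3 mm and w√2 ≈ 1783.8 mm → W0 = 1261 × 1784 mm.
W1: ⌊1784/2⌋ × 1261 = 892 × 1261 mm
W2: ⌊1261/2⌋ × 892 = 630 × 892 mm
W3: ⌊892/2⌋ × 630 = 446 × 630 mm
W4: ⌊630/2⌋ × 446 = 315 × 446 mm

315 × 446 mm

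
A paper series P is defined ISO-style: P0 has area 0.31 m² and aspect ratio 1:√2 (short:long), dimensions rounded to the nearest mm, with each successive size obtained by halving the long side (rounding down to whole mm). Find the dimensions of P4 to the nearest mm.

117 × 165 mm

Let P0's short side be w mm. w · w√2 = 0.31 m² = 310,000 mm², so w ≈ 468.2 mm and w√2 ≈ 662.1 mm → P0 = 468 × 662 mm.
P1: ⌊662/2⌋ × 468 = 331 × 468 mm
P2: ⌊468/2⌋ × 331 = 234 × 331 mm
P3: ⌊331/2⌋ × 234 = 165 × 234 mm
P4: ⌊234/2⌋ × 165 = 117 × 165 mm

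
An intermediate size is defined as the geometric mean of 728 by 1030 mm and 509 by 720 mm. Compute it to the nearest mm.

Short side: √(728 · 509) = √370552 ≈ 608.7 → 609 mm
Long side: √(1030 · 720) = √741600 ≈ 861.2 → 861 mm

609 × 861 mm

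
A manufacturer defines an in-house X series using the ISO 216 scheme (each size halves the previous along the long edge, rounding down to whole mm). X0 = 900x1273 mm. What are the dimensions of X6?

X1: ⌊1273/2⌋ × 900 = 636 × 900 mm
X2: ⌊900/2⌋ × 636 = 450 × 636 mm
X3: ⌊636/2⌋ × 450 = 318 × 450 mm
X4: ⌊450/2⌋ × 318 = 225 × 318 mm
X5: ⌊318/2⌋ × 225 = 159 × 225 mm
X6: ⌊225/2⌋ × 159 = 112 × 159 mm

112 × 159 mm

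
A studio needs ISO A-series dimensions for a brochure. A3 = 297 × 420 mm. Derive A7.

A4: ⌊420/2⌋ × 297 = 210 × 297 mm
A5: ⌊297/2⌋ × 210 = 148 × 210 mm
A6: ⌊210/2⌋ × 148 = 105 × 148 mm
A7: ⌊148/2⌋ × 105 = 74 × 105 mm

74 × 105 mm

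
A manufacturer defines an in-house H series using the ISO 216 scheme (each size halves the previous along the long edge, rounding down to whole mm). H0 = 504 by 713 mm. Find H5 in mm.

89 × 126 mm

H1 = 356 × 504 mm (from H0 by 1 halving).
H2: ⌊504/2⌋ × 356 = 252 × 356 mm
H3: ⌊356/2⌋ × 252 = 178 × 252 mm
H4: ⌊252/2⌋ × 178 = 126 × 178 mm
H5: ⌊178/2⌋ × 126 = 89 × 126 mm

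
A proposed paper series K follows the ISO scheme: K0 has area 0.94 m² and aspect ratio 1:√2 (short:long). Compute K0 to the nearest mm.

Let the short side be w mm. Then w · w√2 = 0.94 m² = 940,000 mm².
w² = 940,000/√2, so w ≈ 815.3 mm; long side = w√2 ≈ 1153.0 mm.

815 × 1153 mm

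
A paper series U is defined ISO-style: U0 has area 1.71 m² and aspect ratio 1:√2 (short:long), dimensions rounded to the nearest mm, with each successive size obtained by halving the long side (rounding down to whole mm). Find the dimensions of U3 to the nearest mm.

Let U0's short side be w mm. w · w√2 = 1.71 m² = 1,710,000 mm², so w ≈ 1099.6 mm and w√2 ≈ 1555.1 mm → U0 = 1100 × 1555 mm.
U1: ⌊1555/2⌋ × 1100 = 777 × 1100 mm
U2: ⌊1100/2⌋ × 777 = 550 × 777 mm
U3: ⌊777/2⌋ × 550 = 388 × 550 mm

388 × 550 mm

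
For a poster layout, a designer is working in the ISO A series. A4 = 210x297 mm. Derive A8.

A5: ⌊297/2⌋ × 210 = 148 × 210 mm
A6: ⌊210/2⌋ × 148 = 105 × 148 mm
A7: ⌊148/2⌋ × 105 = 74 × 105 mm
A8: ⌊105/2⌋ × 74 = 52 × 74 mm

52 × 74 mm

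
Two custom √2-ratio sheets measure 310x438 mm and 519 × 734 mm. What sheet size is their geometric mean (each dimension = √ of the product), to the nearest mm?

Short side: √(310 · 519) = √160890 ≈ 401.1 → 401 mm
Long side: √(438 · 734) = √321492 ≈ 567.0 → 567 mm

401 × 567 mm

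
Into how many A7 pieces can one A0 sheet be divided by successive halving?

Each ISO step halves the sheet: 1 × A0 → 2 × A1 → 4 × A2 → 8 × A3 → …
From A0 to A7 is 7 halving steps: 2^7 = 128.

128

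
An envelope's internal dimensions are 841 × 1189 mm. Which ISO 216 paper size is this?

A0 (841 × 1189 mm)

Aspect ratio 1189/841 ≈ 1.414 — close to the ISO √2 ≈ 1.414.
In the A-series (A0 area = 1 m²): A0 = 841 × 1189 mm.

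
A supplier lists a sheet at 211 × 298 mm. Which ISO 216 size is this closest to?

Aspect ratio 298/211 ≈ 1.412 — close to the ISO √2 ≈ 1.414.
In the A-series (A0 area = 1 m²): A4 = 210 × 297 mm.
Off by 2 mm total — nearest standard size.

A4 (210 × 297 mm)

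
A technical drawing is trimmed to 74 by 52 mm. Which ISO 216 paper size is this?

A8 (52 × 74 mm)

Aspect ratio 74/52 ≈ 1.423 — close to the ISO √2 ≈ 1.414.
In the A-series (A0 area = 1 m²): A8 = 52 × 74 mm.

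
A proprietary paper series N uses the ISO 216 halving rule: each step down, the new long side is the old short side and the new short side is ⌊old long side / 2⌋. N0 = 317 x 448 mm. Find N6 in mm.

N1: ⌊448/2⌋ × 317 = 224 × 317 mm
N2: ⌊317/2⌋ × 224 = 158 × 224 mm
N3: ⌊224/2⌋ × 158 = 112 × 158 mm
N4: ⌊158/2⌋ × 112 = 79 × 112 mm
N5: ⌊112/2⌋ × 79 = 56 × 79 mm
N6: ⌊79/2⌋ × 56 = 39 × 56 mm

39 × 56 mm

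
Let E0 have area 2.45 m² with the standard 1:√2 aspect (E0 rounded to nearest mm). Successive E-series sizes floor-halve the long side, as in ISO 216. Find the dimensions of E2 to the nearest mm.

658 × 930 mm

Let E0's short side be w mm. w · w√2 = 2.45 m² = 2,450,000 mm², so w ≈ 1316.2 mm and w√2 ≈ 1861.4 mm → E0 = 1316 × 1861 mm.
E1: ⌊1861/2⌋ × 1316 = 930 × 1316 mm
E2: ⌊1316/2⌋ × 930 = 658 × 930 mm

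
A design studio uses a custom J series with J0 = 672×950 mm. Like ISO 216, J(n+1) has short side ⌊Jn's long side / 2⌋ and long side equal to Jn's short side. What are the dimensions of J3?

J1: ⌊950/2⌋ × 672 = 475 × 672 mm
J2: ⌊672/2⌋ × 475 = 336 × 475 mm
J3: ⌊475/2⌋ × 336 = 237 × 336 mm

237 × 336 mm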